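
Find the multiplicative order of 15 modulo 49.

7

By Lagrange's theorem, ord_49(15) divides φ(49) = φ(7^2) = 7·(7−1) = 42 = 2 · 3 · 7.
Divisors of 42: 1, 2, 3, 6, 7, 14, 21, 42.
Evaluate successive powers at the divisors of 42:
15^1 ≡ 15 (mod 49)
15^2 ≡ 29 (mod 49)
15^3 ≡ 43 (mod 49)
15^6 ≡ 36 (mod 49)
15^7 ≡ 1 (mod 49) ✓
Hence ord(15) = 7.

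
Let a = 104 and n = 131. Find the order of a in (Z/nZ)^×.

130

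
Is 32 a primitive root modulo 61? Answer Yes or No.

φ(61) = 61 − 1 = 60 = 2^2 · 3 · 5.
32 is a primitive root mod 61 iff 32^(φ(61)/q) ≢ 1 for every prime q | φ(61), i.e. q ∈ {2, 3, 5}.
32^30 ≡ 60 (mod 61)  [q = 2: ≢ 1 ✓]
32^20 ≡ 13 (mod 61)  [q = 3: ≢ 1 ✓]
32^12 ≡ 1 (mod 61)  [q = 5: ≡ 1 ✗]
32^12 ≡ 1 shows ord(32) | 12, strictly less than φ(61); not a primitive root.

No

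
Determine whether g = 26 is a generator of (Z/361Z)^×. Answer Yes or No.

φ(361) = φ(19^2) = 19·(19−1) = 342 = 2 · 3^2 · 19.
Test 26^(342/q) mod 361 for each prime factor q of 342:
26^171 ≡ 1 (mod 361)  [q = 2: ≡ 1 ✗]
26^114 ≡ 1 (mod 361)  [q = 3: ≡ 1 ✗]
26^18 ≡ 39 (mod 361)  [q = 19: ≢ 1 ✓]
The check at q = 2 fails, so 26 generates a proper subgroup.

No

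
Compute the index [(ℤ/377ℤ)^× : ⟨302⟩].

28

The order of 302 must divide φ(377) = φ(13·29) = (13−1)·(29−1) = 12·28 = 336 = 2^4 · 3 · 7.
Divisors of 336: 1, 2, 3, 4, 6, 7, 8, 12, 14, 16, 21, 24, 28, 42, 48, 56, 84, 112, 168, 336.
Evaluate successive powers at the divisors of 336:
302^1 ≡ 302 (mod 377)
302^2 ≡ 347 (mod 377)
302^3 ≡ 365 (mod 377)
302^4 ≡ 146 (mod 377)
302^6 ≡ 144 (mod 377)
302^7 ≡ 133 (mod 377)
302^8 ≡ 204 (mod 377)
302^12 ≡ 1 (mod 377) ✓
Thus |⟨302⟩| = ord(302) = 12.
[(Z/377Z)^× : ⟨302⟩] = 336/12 = 28.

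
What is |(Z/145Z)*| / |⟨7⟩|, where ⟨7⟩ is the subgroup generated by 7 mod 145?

4

Since 7 ∈ (Z/145Z)^×, its order divides φ(145) = φ(5·29) = (5−1)·(29−1) = 4·28 = 112 = 2^4 · 7.
Divisors of 112: 1, 2, 4, 7, 8, 14, 16, 28, 56, 112.
Check 7^d mod 145 for each divisor in increasing order:
7^1 ≡ 7 (mod 145)
7^2 ≡ 49 (mod 145)
7^4 ≡ 81 (mod 145)
7^7 ≡ 88 (mod 145)
7^8 ≡ 36 (mod 145)
7^14 ≡ 59 (mod 145)
7^16 ≡ 136 (mod 145)
7^28 ≡ 1 (mod 145) ✓
So ord_145(7) = 28, hence |⟨7⟩| = 28.
[(Z/145Z)^× : ⟨7⟩] = 112/28 = 4.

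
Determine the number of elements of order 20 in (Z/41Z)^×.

φ(41) = 41 − 1 = 40 = 2^3 · 5.
Since (Z/41Z)^× is cyclic of order 40, the number of elements of order d is φ(d) when d | 40 and 0 otherwise.
20 = 2^2 · 5 divides 40, and φ(20) = 8.

8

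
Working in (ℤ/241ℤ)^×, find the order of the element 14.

Since 14 ∈ (Z/241Z)^×, its order divides φ(241) = 241 − 1 = 240 = 2^4 · 3 · 5.
Divisors of 240: 1, 2, 3, 4, 5, 6, 8, 10, 12, 15, 16, 20, 24, 30, 40, 48, 60, 80, 120, 240.
Evaluate successive powers at the divisors of 240:
14^1 ≡ 14 (mod 241)
14^2 ≡ 196 (mod 241)
14^3 ≡ 93 (mod 241)
14^4 ≡ 97 (mod 241)
14^5 ≡ 153 (mod 241)
14^6 ≡ 214 (mod 241)
14^8 ≡ 10 (mod 241)
14^10 ≡ 32 (mod 241)
14^12 ≡ 6 (mod 241)
14^15 ≡ 76 (mod 241)
14^16 ≡ 100 (mod 241)
14^20 ≡ 60 (mod 241)
14^24 ≡ 36 (mod 241)
14^30 ≡ 233 (mod 241)
14^40 ≡ 226 (mod 241)
14^48 ≡ 91 (mod 241)
14^60 ≡ 64 (mod 241)
14^80 ≡ 225 (mod 241)
14^120 ≡ 240 (mod 241)
14^240 ≡ 1 (mod 241) ✓
The smallest such exponent is 240, so the order of 14 is 240.

240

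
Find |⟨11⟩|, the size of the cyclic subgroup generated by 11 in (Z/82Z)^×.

Since 11 ∈ (Z/82Z)^×, its order divides φ(82) = φ(2)·φ(41) = 1·40 = 40 = 2^3 · 5.
Divisors of 40: 1, 2, 4, 5, 8, 10, 20, 40.
Evaluate successive powers at the divisors of 40:
11^1 ≡ 11 (mod 82)
11^2 ≡ 39 (mod 82)
11^4 ≡ 45 (mod 82)
11^5 ≡ 3 (mod 82)
11^8 ≡ 57 (mod 82)
11^10 ≡ 9 (mod 82)
11^20 ≡ 81 (mod 82)
11^40 ≡ 1 (mod 82) ✓
The smallest such exponent is 40, so the order of 11 is 40.

40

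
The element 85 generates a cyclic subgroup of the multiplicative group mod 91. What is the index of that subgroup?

6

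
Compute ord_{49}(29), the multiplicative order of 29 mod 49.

7

By Lagrange's theorem, ord_49(29) divides φ(49) = φ(7^2) = 7·(7−1) = 42 = 2 · 3 · 7.
Divisors of 42: 1, 2, 3, 6, 7, 14, 21, 42.
Test each divisor d:
29^1 ≡ 29
29^2 ≡ 8
29^3 ≡ 36
29^6 ≡ 22
29^7 ≡ 1
So ord_49(29) = 7.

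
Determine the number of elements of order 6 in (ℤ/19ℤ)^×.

φ(19) = 19 − 1 = 18 = 2 · 3^2.
(Z/19Z)^× is cyclic (|G| = 18); a cyclic group of order m has exactly φ(d) elements of each order d | m, and none otherwise.
6 = 2 · 3 divides 18, and φ(6) = 2.

2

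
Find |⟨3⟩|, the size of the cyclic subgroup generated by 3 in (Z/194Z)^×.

48

The order of 3 must divide φ(194) = φ(2)·φ(97) = 1·96 = 96 = 2^5 · 3.
Divisors of 96: 1, 2, 3, 4, 6, 8, 12, 16, 24, 32, 48, 96.
Compute 3^d (mod 194) for the divisors d until we hit 1:
3^1 ≡ 3
3^2 ≡ 9
3^3 ≡ 27
3^4 ≡ 81
3^6 ≡ 147
3^8 ≡ 159
3^12 ≡ 75
3^16 ≡ 61
3^24 ≡ 193
3^32 ≡ 35
3^48 ≡ 1
So ord_194(3) = 48.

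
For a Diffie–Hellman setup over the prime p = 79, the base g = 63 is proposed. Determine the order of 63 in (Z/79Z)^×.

78

The order of 63 must divide φ(79) = 79 − 1 = 78 = 2 · 3 · 13.
Divisors of 78: 1, 2, 3, 6, 13, 26, 39, 78.
Check 63^d mod 79 for each divisor in increasing order:
63^1 ≡ 63 (mod 79)
63^2 ≡ 19 (mod 79)
63^3 ≡ 12 (mod 79)
63^6 ≡ 65 (mod 79)
63^13 ≡ 24 (mod 79)
63^26 ≡ 23 (mod 79)
63^39 ≡ 78 (mod 79)
63^78 ≡ 1 (mod 79) ✓
The smallest such exponent is 78, so the order of 63 is 78.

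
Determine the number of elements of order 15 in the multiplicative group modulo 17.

φ(17) = 17 − 1 = 16 = 2^4.
Since (Z/17Z)^× is cyclic of order 16, the number of elements of order d is φ(d) when d | 16 and 0 otherwise.
15 does not divide 16, so no element of (Z/17Z)^× has order 15.

0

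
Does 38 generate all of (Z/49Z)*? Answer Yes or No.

Yes

φ(49) = φ(7^2) = 7·(7−1) = 42 = 2 · 3 · 7.
Test 38^(42/q) mod 49 for each prime factor q of 42:
38^21 ≡ 48 (mod 49)  [q = 2: ≢ 1 ✓]
38^14 ≡ 30 (mod 49)  [q = 3: ≢ 1 ✓]
38^6 ≡ 15 (mod 49)  [q = 7: ≢ 1 ✓]
None equal 1, so ord_49(38) = 42: 38 is a primitive root.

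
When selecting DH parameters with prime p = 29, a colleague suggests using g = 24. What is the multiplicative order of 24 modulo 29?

Since 24 ∈ (Z/29Z)^×, its order divides φ(29) = 29 − 1 = 28 = 2^2 · 7.
Divisors of 28: 1, 2, 4, 7, 14, 28.
Check 24^d mod 29 for each divisor in increasing order:
24^1 ≡ 24
24^2 ≡ 25
24^4 ≡ 16
24^7 ≡ 1
Therefore the multiplicative order of 24 modulo 29 is 7.

7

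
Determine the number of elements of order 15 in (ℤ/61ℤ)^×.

φ(61) = 61 − 1 = 60 = 2^2 · 3 · 5.
Since (Z/61Z)^× is cyclic of order 60, the number of elements of order d is φ(d) when d | 60 and 0 otherwise.
15 = 3 · 5 divides 60, and φ(15) = 8.

8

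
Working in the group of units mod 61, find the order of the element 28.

20

By Lagrange's theorem, ord_61(28) divides φ(61) = 61 − 1 = 60 = 2^2 · 3 · 5.
Divisors of 60: 1, 2, 3, 4, 5, 6, 10, 12, 15, 20, 30, 60.
Test each divisor d:
28^1 ≡ 28 (mod 61)
28^2 ≡ 52 (mod 61)
28^3 ≡ 53 (mod 61)
28^4 ≡ 20 (mod 61)
28^5 ≡ 11 (mod 61)
28^6 ≡ 3 (mod 61)
28^10 ≡ 60 (mod 61)
28^12 ≡ 9 (mod 61)
28^15 ≡ 50 (mod 61)
28^20 ≡ 1 (mod 61) ✓
Hence ord(28) = 20.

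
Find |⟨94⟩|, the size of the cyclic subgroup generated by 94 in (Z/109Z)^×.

ord(94) | φ(109) = 109 − 1 = 108 = 2^2 · 3^3.
Divisors of 108: 1, 2, 3, 4, 6, 9, 12, 18, 27, 36, 54, 108.
Check 94^d mod 109 for each divisor in increasing order:
94^1 ≡ 94 (mod 109)
94^2 ≡ 7 (mod 109)
94^3 ≡ 4 (mod 109)
94^4 ≡ 49 (mod 109)
94^6 ≡ 16 (mod 109)
94^9 ≡ 64 (mod 109)
94^12 ≡ 38 (mod 109)
94^18 ≡ 63 (mod 109)
94^27 ≡ 108 (mod 109)
94^36 ≡ 45 (mod 109)
94^54 ≡ 1 (mod 109) ✓
Hence ord(94) = 54.

54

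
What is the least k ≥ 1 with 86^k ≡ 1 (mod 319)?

By Lagrange's theorem, ord_319(86) divides φ(319) = φ(11·29) = (11−1)·(29−1) = 10·28 = 280 = 2^3 · 5 · 7.
Divisors of 280: 1, 2, 4, 5, 7, 8, 10, 14, 20, 28, 35, 40, 56, 70, 140, 280.
Evaluate successive powers at the divisors of 280:
86^1 ≡ 86 (mod 319)
86^2 ≡ 59 (mod 319)
86^4 ≡ 291 (mod 319)
86^5 ≡ 144 (mod 319)
86^7 ≡ 202 (mod 319)
86^8 ≡ 146 (mod 319)
86^10 ≡ 1 (mod 319) ✓
Hence ord(86) = 10.

10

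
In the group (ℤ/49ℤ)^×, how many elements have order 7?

φ(49) = φ(7^2) = 7·(7−1) = 42 = 2 · 3 · 7.
Since (Z/49Z)^× is cyclic of order 42, the number of elements of order d is φ(d) when d | 42 and 0 otherwise.
7 | 42, and φ(7) = 7 − 1 = 6.

6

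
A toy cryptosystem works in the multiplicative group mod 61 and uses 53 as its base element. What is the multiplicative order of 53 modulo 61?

ord(53) | φ(61) = 61 − 1 = 60 = 2^2 · 3 · 5.
Divisors of 60: 1, 2, 3, 4, 5, 6, 10, 12, 15, 20, 30, 60.
Check 53^d mod 61 for each divisor in increasing order:
53^1 ≡ 53
53^2 ≡ 3
53^3 ≡ 37
53^4 ≡ 9
53^5 ≡ 50
53^6 ≡ 27
53^10 ≡ 60
53^12 ≡ 58
53^15 ≡ 11
53^20 ≡ 1
Hence ord(53) = 20.

20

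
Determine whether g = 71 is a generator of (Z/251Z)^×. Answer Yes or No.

Yes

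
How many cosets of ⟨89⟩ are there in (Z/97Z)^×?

6

ord(89) | φ(97) = 97 − 1 = 96 = 2^5 · 3.
Divisors of 96: 1, 2, 3, 4, 6, 8, 12, 16, 24, 32, 48, 96.
Test each divisor d:
89^1 ≡ 89
89^2 ≡ 64
89^3 ≡ 70
89^4 ≡ 22
89^6 ≡ 50
89^8 ≡ 96
89^12 ≡ 75
89^16 ≡ 1
Thus |⟨89⟩| = ord(89) = 16.
[(Z/97Z)^× : ⟨89⟩] = 96/16 = 6.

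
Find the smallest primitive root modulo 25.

2

φ(25) = φ(5^2) = 5·(5−1) = 20 = 2^2 · 5.
g is a primitive root iff g^(20/q) ≢ 1 (mod 25) for each prime q ∈ {2, 5}.
g = 2: 2^10 ≡ 24; 2^4 ≡ 16 — none is 1, so 2 is a primitive root.
So 2 is the smallest generator of (Z/25Z)^×.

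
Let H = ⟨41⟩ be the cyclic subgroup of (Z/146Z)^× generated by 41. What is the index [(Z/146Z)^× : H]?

4

ord(41) | φ(146) = φ(2)·φ(73) = 1·72 = 72 = 2^3 · 3^2.
Divisors of 72: 1, 2, 3, 4, 6, 8, 9, 12, 18, 24, 36, 72.
Check 41^d mod 146 for each divisor in increasing order:
41^1 ≡ 41 (mod 146)
41^2 ≡ 75 (mod 146)
41^3 ≡ 9 (mod 146)
41^4 ≡ 77 (mod 146)
41^6 ≡ 81 (mod 146)
41^8 ≡ 89 (mod 146)
41^9 ≡ 145 (mod 146)
41^12 ≡ 137 (mod 146)
41^18 ≡ 1 (mod 146) ✓
So ord_146(41) = 18, hence |⟨41⟩| = 18.
Index = |(Z/146Z)^×| / |⟨41⟩| = 72 / 18 = 4.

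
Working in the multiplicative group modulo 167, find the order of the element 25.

83

The order of 25 must divide φ(167) = 167 − 1 = 166 = 2 · 83.
Divisors of 166: 1, 2, 83, 166.
Compute 25^d (mod 167) for the divisors d until we hit 1:
25^1 ≡ 25
25^2 ≡ 124
25^83 ≡ 1
So ord_167(25) = 83.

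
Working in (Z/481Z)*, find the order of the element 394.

36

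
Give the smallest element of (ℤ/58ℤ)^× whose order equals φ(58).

φ(58) = φ(2)·φ(29) = 1·28 = 28 = 2^2 · 7.
g is a primitive root iff g^(28/q) ≢ 1 (mod 58) for each prime q ∈ {2, 7}.
g = 2: gcd(2, 58) = 2 > 1, not a unit — skip.
g = 3: 3^14 ≡ 57; 3^4 ≡ 23 — none is 1, so 3 is a primitive root.
Hence the least primitive root of 58 is 3.

3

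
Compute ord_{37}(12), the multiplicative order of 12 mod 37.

9

The order of 12 must divide φ(37) = 37 − 1 = 36 = 2^2 · 3^2.
Divisors of 36: 1, 2, 3, 4, 6, 9, 12, 18, 36.
Test each divisor d:
12^1 ≡ 12
12^2 ≡ 33
12^3 ≡ 26
12^4 ≡ 16
12^6 ≡ 10
12^9 ≡ 1
So ord_37(12) = 9.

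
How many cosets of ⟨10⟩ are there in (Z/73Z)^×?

The order of 10 must divide φ(73) = 73 − 1 = 72 = 2^3 · 3^2.
Divisors of 72: 1, 2, 3, 4, 6, 8, 9, 12, 18, 24, 36, 72.
Evaluate successive powers at the divisors of 72:
10^1 ≡ 10 (mod 73)
10^2 ≡ 27 (mod 73)
10^3 ≡ 51 (mod 73)
10^4 ≡ 72 (mod 73)
10^6 ≡ 46 (mod 73)
10^8 ≡ 1 (mod 73) ✓
Thus |⟨10⟩| = ord(10) = 8.
[(Z/73Z)^× : ⟨10⟩] = 72/8 = 9.

9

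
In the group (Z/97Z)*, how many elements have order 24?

8

φ(97) = 97 − 1 = 96 = 2^5 · 3.
(Z/97Z)^× is cyclic (|G| = 96); a cyclic group of order m has exactly φ(d) elements of each order d | m, and none otherwise.
24 = 2^3 · 3 divides 96, and φ(24) = 8.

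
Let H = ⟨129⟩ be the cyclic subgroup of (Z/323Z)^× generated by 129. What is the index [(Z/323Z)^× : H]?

2

The order of 129 must divide φ(323) = φ(17·19) = (17−1)·(19−1) = 16·18 = 288 = 2^5 · 3^2.
Divisors of 288: 1, 2, 3, 4, 6, 8, 9, 12, 16, 18, 24, 32, 36, 48, 72, 96, 144, 288.
Test each divisor d:
129^1 ≡ 129 (mod 323)
129^2 ≡ 168 (mod 323)
129^3 ≡ 31 (mod 323)
129^4 ≡ 123 (mod 323)
129^6 ≡ 315 (mod 323)
129^8 ≡ 271 (mod 323)
129^9 ≡ 75 (mod 323)
129^12 ≡ 64 (mod 323)
129^16 ≡ 120 (mod 323)
129^18 ≡ 134 (mod 323)
129^24 ≡ 220 (mod 323)
129^32 ≡ 188 (mod 323)
129^36 ≡ 191 (mod 323)
129^48 ≡ 273 (mod 323)
129^72 ≡ 305 (mod 323)
129^96 ≡ 239 (mod 323)
129^144 ≡ 1 (mod 323) ✓
The order of 129 is 144, so the subgroup it generates has 144 elements.
[(Z/323Z)^× : ⟨129⟩] = 288/144 = 2.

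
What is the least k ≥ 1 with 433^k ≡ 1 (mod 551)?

252

The order of 433 must divide φ(551) = φ(19·29) = (19−1)·(29−1) = 18·28 = 504 = 2^3 · 3^2 · 7.
Divisors of 504: 1, 2, 3, 4, 6, 7, 8, 9, 12, 14, 18, 21, 24, 28, 36, 42, 56, 63, 72, 84, 126, 168, 252, 504.
Compute 433^d (mod 551) for the divisors d until we hit 1:
433^1 ≡ 433
433^2 ≡ 149
433^3 ≡ 50
433^4 ≡ 161
433^6 ≡ 296
433^7 ≡ 336
433^8 ≡ 24
433^9 ≡ 474
433^12 ≡ 7
433^14 ≡ 492
433^18 ≡ 419
433^21 ≡ 12
433^24 ≡ 49
433^28 ≡ 175
433^36 ≡ 343
433^42 ≡ 144
433^56 ≡ 320
433^63 ≡ 75
433^72 ≡ 286
433^84 ≡ 349
433^126 ≡ 115
433^168 ≡ 30
433^252 ≡ 1
Hence ord(433) = 252.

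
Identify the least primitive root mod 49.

3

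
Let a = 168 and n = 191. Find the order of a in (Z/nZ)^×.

190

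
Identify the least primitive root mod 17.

φ(17) = 17 − 1 = 16 = 2^4.
Test candidates g = 2, 3, … against the prime factors q ∈ {2} of φ(17): g is a generator iff g^(16/q) ≢ 1 for every such q.
g = 2: 2^8 ≡ 1 — hits 1, so not a primitive root.
g = 3: 3^8 ≡ 16 — none is 1, so 3 is a primitive root.
So 3 is the smallest generator of (Z/17Z)^×.

3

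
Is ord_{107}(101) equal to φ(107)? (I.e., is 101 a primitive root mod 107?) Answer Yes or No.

No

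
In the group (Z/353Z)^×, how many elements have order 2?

φ(353) = 353 − 1 = 352 = 2^5 · 11.
Since (Z/353Z)^× is cyclic of order 352, the number of elements of order d is φ(d) when d | 352 and 0 otherwise.
2 | 352, and φ(2) = 2 − 1 = 1.

1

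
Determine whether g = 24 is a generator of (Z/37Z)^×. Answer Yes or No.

Yes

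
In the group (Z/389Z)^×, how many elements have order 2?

1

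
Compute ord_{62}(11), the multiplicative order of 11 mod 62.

ord(11) | φ(62) = φ(2)·φ(31) = 1·30 = 30 = 2 · 3 · 5.
Divisors of 30: 1, 2, 3, 5, 6, 10, 15, 30.
Check 11^d mod 62 for each divisor in increasing order:
11^1 ≡ 11 (mod 62)
11^2 ≡ 59 (mod 62)
11^3 ≡ 29 (mod 62)
11^5 ≡ 37 (mod 62)
11^6 ≡ 35 (mod 62)
11^10 ≡ 5 (mod 62)
11^15 ≡ 61 (mod 62)
11^30 ≡ 1 (mod 62) ✓
So ord_62(11) = 30.

30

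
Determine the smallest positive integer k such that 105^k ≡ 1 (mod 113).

Since 105 ∈ (Z/113Z)^×, its order divides φ(113) = 113 − 1 = 112 = 2^4 · 7.
Divisors of 112: 1, 2, 4, 7, 8, 14, 16, 28, 56, 112.
Test each divisor d:
105^1 ≡ 105 (mod 113)
105^2 ≡ 64 (mod 113)
105^4 ≡ 28 (mod 113)
105^7 ≡ 15 (mod 113)
105^8 ≡ 106 (mod 113)
105^14 ≡ 112 (mod 113)
105^16 ≡ 49 (mod 113)
105^28 ≡ 1 (mod 113) ✓
So ord_113(105) = 28.

28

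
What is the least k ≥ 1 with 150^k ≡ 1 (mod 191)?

The order of 150 must divide φ(191) = 191 − 1 = 190 = 2 · 5 · 19.
Divisors of 190: 1, 2, 5, 10, 19, 38, 95, 190.
Check 150^d mod 191 for each divisor in increasing order:
150^1 ≡ 150
150^2 ≡ 153
150^5 ≡ 6
150^10 ≡ 36
150^19 ≡ 1
Hence ord(150) = 19.

19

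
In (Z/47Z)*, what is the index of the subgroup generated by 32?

2

Since 32 ∈ (Z/47Z)^×, its order divides φ(47) = 47 − 1 = 46 = 2 · 23.
Divisors of 46: 1, 2, 23, 46.
Test each divisor d:
32^1 ≡ 32 (mod 47)
32^2 ≡ 37 (mod 47)
32^23 ≡ 1 (mod 47) ✓
Thus |⟨32⟩| = ord(32) = 23.
[(Z/47Z)^× : ⟨32⟩] = 46/23 = 2.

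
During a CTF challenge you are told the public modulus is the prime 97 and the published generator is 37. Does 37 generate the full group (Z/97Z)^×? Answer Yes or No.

Yes

φ(97) = 97 − 1 = 96 = 2^5 · 3.
37 is a primitive root mod 97 iff 37^(φ(97)/q) ≢ 1 for every prime q | φ(97), i.e. q ∈ {2, 3}.
37^48 ≡ 96 (mod 97)  [q = 2: ≢ 1 ✓]
37^32 ≡ 35 (mod 97)  [q = 3: ≢ 1 ✓]
None equal 1, so ord_97(37) = 96: 37 is a primitive root.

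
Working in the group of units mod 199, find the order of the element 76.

ord(76) | φ(199) = 199 − 1 = 198 = 2 · 3^2 · 11.
Divisors of 198: 1, 2, 3, 6, 9, 11, 18, 22, 33, 66, 99, 198.
Check 76^d mod 199 for each divisor in increasing order:
76^1 ≡ 76
76^2 ≡ 5
76^3 ≡ 181
76^6 ≡ 125
76^9 ≡ 138
76^11 ≡ 93
76^18 ≡ 139
76^22 ≡ 92
76^33 ≡ 198
76^66 ≡ 1
So ord_199(76) = 66.

66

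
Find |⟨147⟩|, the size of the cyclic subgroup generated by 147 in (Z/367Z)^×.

122

By Lagrange's theorem, ord_367(147) divides φ(367) = 367 − 1 = 366 = 2 · 3 · 61.
Divisors of 366: 1, 2, 3, 6, 61, 122, 183, 366.
Check 147^d mod 367 for each divisor in increasing order:
147^1 ≡ 147 (mod 367)
147^2 ≡ 323 (mod 367)
147^3 ≡ 138 (mod 367)
147^6 ≡ 327 (mod 367)
147^61 ≡ 366 (mod 367)
147^122 ≡ 1 (mod 367) ✓
The smallest such exponent is 122, so the order of 147 is 122.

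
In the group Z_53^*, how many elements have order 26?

12

φ(53) = 53 − 1 = 52 = 2^2 · 13.
Since (Z/53Z)^× is cyclic of order 52, the number of elements of order d is φ(d) when d | 52 and 0 otherwise.
26 = 2 · 13 divides 52, and φ(26) = 12.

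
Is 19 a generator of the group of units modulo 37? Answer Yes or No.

φ(37) = 37 − 1 = 36 = 2^2 · 3^2.
Test 19^(36/q) mod 37 for each prime factor q of 36:
19^18 ≡ 36 (mod 37)  [q = 2: ≢ 1 ✓]
19^12 ≡ 10 (mod 37)  [q = 3: ≢ 1 ✓]
All checks pass, so 19 has order 36 and is a primitive root modulo 37.

Yes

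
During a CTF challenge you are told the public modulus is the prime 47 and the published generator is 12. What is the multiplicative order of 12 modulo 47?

23

ord(12) | φ(47) = 47 − 1 = 46 = 2 · 23.
Divisors of 46: 1, 2, 23, 46.
Check 12^d mod 47 for each divisor in increasing order:
12^1 ≡ 12
12^2 ≡ 3
12^23 ≡ 1
The smallest such exponent is 23, so the order of 12 is 23.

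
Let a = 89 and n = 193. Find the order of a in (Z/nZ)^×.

By Lagrange's theorem, ord_193(89) divides φ(193) = 193 − 1 = 192 = 2^6 · 3.
Divisors of 192: 1, 2, 3, 4, 6, 8, 12, 16, 24, 32, 48, 64, 96, 192.
Compute 89^d (mod 193) for the divisors d until we hit 1:
89^1 ≡ 89 (mod 193)
89^2 ≡ 8 (mod 193)
89^3 ≡ 133 (mod 193)
89^4 ≡ 64 (mod 193)
89^6 ≡ 126 (mod 193)
89^8 ≡ 43 (mod 193)
89^12 ≡ 50 (mod 193)
89^16 ≡ 112 (mod 193)
89^24 ≡ 184 (mod 193)
89^32 ≡ 192 (mod 193)
89^48 ≡ 81 (mod 193)
89^64 ≡ 1 (mod 193) ✓
So ord_193(89) = 64.

64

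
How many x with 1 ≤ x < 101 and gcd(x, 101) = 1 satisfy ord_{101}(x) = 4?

φ(101) = 101 − 1 = 100 = 2^2 · 5^2.
Since (Z/101Z)^× is cyclic of order 100, the number of elements of order d is φ(d) when d | 100 and 0 otherwise.
4 = 2^2 divides 100, and φ(4) = 2.

2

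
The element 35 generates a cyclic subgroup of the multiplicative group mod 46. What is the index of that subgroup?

2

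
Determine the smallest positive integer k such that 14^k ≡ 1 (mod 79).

26

The order of 14 must divide φ(79) = 79 − 1 = 78 = 2 · 3 · 13.
Divisors of 78: 1, 2, 3, 6, 13, 26, 39, 78.
Test each divisor d:
14^1 ≡ 14 (mod 79)
14^2 ≡ 38 (mod 79)
14^3 ≡ 58 (mod 79)
14^6 ≡ 46 (mod 79)
14^13 ≡ 78 (mod 79)
14^26 ≡ 1 (mod 79) ✓
The smallest such exponent is 26, so the order of 14 is 26.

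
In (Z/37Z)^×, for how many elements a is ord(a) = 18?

φ(37) = 37 − 1 = 36 = 2^2 · 3^2.
(Z/37Z)^× is cyclic (|G| = 36); a cyclic group of order m has exactly φ(d) elements of each order d | m, and none otherwise.
18 = 2 · 3^2 divides 36, and φ(18) = 6.

6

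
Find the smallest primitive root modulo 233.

φ(233) = 233 − 1 = 232 = 2^3 · 29.
g is a primitive root iff g^(232/q) ≢ 1 (mod 233) for each prime q ∈ {2, 29}.
g = 2: 2^116 ≡ 1 — hits 1, so not a primitive root.
g = 3: 3^116 ≡ 232; 3^8 ≡ 37 — none is 1, so 3 is a primitive root.
Hence the least primitive root of 233 is 3.

3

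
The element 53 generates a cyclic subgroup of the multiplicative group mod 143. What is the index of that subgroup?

24

By Lagrange's theorem, ord_143(53) divides φ(143) = φ(11·13) = (11−1)·(13−1) = 10·12 = 120 = 2^3 · 3 · 5.
Divisors of 120: 1, 2, 3, 4, 5, 6, 8, 10, 12, 15, 20, 24, 30, 40, 60, 120.
Check 53^d mod 143 for each divisor in increasing order:
53^1 ≡ 53 (mod 143)
53^2 ≡ 92 (mod 143)
53^3 ≡ 14 (mod 143)
53^4 ≡ 27 (mod 143)
53^5 ≡ 1 (mod 143) ✓
Thus |⟨53⟩| = ord(53) = 5.
The index is φ(143) / ord(53) = 120 / 5 = 24.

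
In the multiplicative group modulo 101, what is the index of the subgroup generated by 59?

Since 59 ∈ (Z/101Z)^×, its order divides φ(101) = 101 − 1 = 100 = 2^2 · 5^2.
Divisors of 100: 1, 2, 4, 5, 10, 20, 25, 50, 100.
Test each divisor d:
59^1 ≡ 59 (mod 101)
59^2 ≡ 47 (mod 101)
59^4 ≡ 88 (mod 101)
59^5 ≡ 41 (mod 101)
59^10 ≡ 65 (mod 101)
59^20 ≡ 84 (mod 101)
59^25 ≡ 10 (mod 101)
59^50 ≡ 100 (mod 101)
59^100 ≡ 1 (mod 101) ✓
So ord_101(59) = 100, hence |⟨59⟩| = 100.
The index is φ(101) / ord(59) = 100 / 100 = 1.

1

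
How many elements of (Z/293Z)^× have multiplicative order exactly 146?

φ(293) = 293 − 1 = 292 = 2^2 · 73.
In a cyclic group of order 292, there are φ(d) elements of order d for each divisor d of 292, and zero for non-divisors.
146 = 2 · 73 divides 292, and φ(146) = 72.

72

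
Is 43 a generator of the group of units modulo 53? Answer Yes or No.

No

φ(53) = 53 − 1 = 52 = 2^2 · 13.
It suffices to check that the order of 43 is not a proper divisor of 52: compute 43^(52/q) for q ∈ {2, 13}.
43^26 ≡ 1 (mod 53)  [q = 2: ≡ 1 ✗]
43^4 ≡ 36 (mod 53)  [q = 13: ≢ 1 ✓]
43^26 ≡ 1 shows ord(43) | 26, strictly less than φ(53); not a primitive root.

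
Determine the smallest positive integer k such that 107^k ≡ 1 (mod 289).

ord(107) | φ(289) = φ(17^2) = 17·(17−1) = 272 = 2^4 · 17.
Divisors of 272: 1, 2, 4, 8, 16, 17, 34, 68, 136, 272.
Test each divisor d:
107^1 ≡ 107 (mod 289)
107^2 ≡ 178 (mod 289)
107^4 ≡ 183 (mod 289)
107^8 ≡ 254 (mod 289)
107^16 ≡ 69 (mod 289)
107^17 ≡ 158 (mod 289)
107^34 ≡ 110 (mod 289)
107^68 ≡ 251 (mod 289)
107^136 ≡ 288 (mod 289)
107^272 ≡ 1 (mod 289) ✓
So ord_289(107) = 272.

272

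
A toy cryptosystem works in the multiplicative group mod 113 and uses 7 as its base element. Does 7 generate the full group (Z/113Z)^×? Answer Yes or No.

No

φ(113) = 113 − 1 = 112 = 2^4 · 7.
It suffices to check that the order of 7 is not a proper divisor of 112: compute 7^(112/q) for q ∈ {2, 7}.
7^56 ≡ 1 (mod 113)  [q = 2: ≡ 1 ✗]
7^16 ≡ 49 (mod 113)  [q = 7: ≢ 1 ✓]
Since 7^56 ≡ 1, the order of 7 divides 56 < 112, so 7 is not a primitive root.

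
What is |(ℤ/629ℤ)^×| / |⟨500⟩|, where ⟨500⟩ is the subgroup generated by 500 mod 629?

4

Since 500 ∈ (Z/629Z)^×, its order divides φ(629) = φ(17·37) = (17−1)·(37−1) = 16·36 = 576 = 2^6 · 3^2.
Divisors of 576: 1, 2, 3, 4, 6, 8, 9, 12, 16, 18, 24, 32, 36, 48, 64, 72, 96, 144, 192, 288, 576.
Evaluate successive powers at the divisors of 576:
500^1 ≡ 500 (mod 629)
500^2 ≡ 287 (mod 629)
500^3 ≡ 88 (mod 629)
500^4 ≡ 599 (mod 629)
500^6 ≡ 196 (mod 629)
500^8 ≡ 271 (mod 629)
500^9 ≡ 265 (mod 629)
500^12 ≡ 47 (mod 629)
500^16 ≡ 477 (mod 629)
500^18 ≡ 406 (mod 629)
500^24 ≡ 322 (mod 629)
500^32 ≡ 460 (mod 629)
500^36 ≡ 38 (mod 629)
500^48 ≡ 528 (mod 629)
500^64 ≡ 256 (mod 629)
500^72 ≡ 186 (mod 629)
500^96 ≡ 137 (mod 629)
500^144 ≡ 1 (mod 629) ✓
The order of 500 is 144, so the subgroup it generates has 144 elements.
[(Z/629Z)^× : ⟨500⟩] = 576/144 = 4.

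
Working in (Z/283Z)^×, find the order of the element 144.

Since 144 ∈ (Z/283Z)^×, its order divides φ(283) = 283 − 1 = 282 = 2 · 3 · 47.
Divisors of 282: 1, 2, 3, 6, 47, 94, 141, 282.
Check 144^d mod 283 for each divisor in increasing order:
144^1 ≡ 144 (mod 283)
144^2 ≡ 77 (mod 283)
144^3 ≡ 51 (mod 283)
144^6 ≡ 54 (mod 283)
144^47 ≡ 238 (mod 283)
144^94 ≡ 44 (mod 283)
144^141 ≡ 1 (mod 283) ✓
Hence ord(144) = 141.

141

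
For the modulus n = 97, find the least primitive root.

φ(97) = 97 − 1 = 96 = 2^5 · 3.
Test candidates g = 2, 3, … against the prime factors q ∈ {2, 3} of φ(97): g is a generator iff g^(96/q) ≢ 1 for every such q.
g = 2: 2^48 ≡ 1 — hits 1, so not a primitive root.
g = 3: 3^48 ≡ 1 — hits 1, so not a primitive root.
g = 4: 4^48 ≡ 1 — hits 1, so not a primitive root.
g = 5: 5^48 ≡ 96; 5^32 ≡ 35 — none is 1, so 5 is a primitive root.
The smallest primitive root modulo 97 is 5.

5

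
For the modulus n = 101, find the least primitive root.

2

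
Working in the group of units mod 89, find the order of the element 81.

By Lagrange's theorem, ord_89(81) divides φ(89) = 89 − 1 = 88 = 2^3 · 11.
Divisors of 88: 1, 2, 4, 8, 11, 22, 44, 88.
Test each divisor d:
81^1 ≡ 81 (mod 89)
81^2 ≡ 64 (mod 89)
81^4 ≡ 2 (mod 89)
81^8 ≡ 4 (mod 89)
81^11 ≡ 88 (mod 89)
81^22 ≡ 1 (mod 89) ✓
Therefore the multiplicative order of 81 modulo 89 is 22.

22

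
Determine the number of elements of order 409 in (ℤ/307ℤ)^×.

0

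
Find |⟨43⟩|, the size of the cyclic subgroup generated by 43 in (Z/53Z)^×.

26

The order of 43 must divide φ(53) = 53 − 1 = 52 = 2^2 · 13.
Divisors of 52: 1, 2, 4, 13, 26, 52.
Check 43^d mod 53 for each divisor in increasing order:
43^1 ≡ 43 (mod 53)
43^2 ≡ 47 (mod 53)
43^4 ≡ 36 (mod 53)
43^13 ≡ 52 (mod 53)
43^26 ≡ 1 (mod 53) ✓
So ord_53(43) = 26.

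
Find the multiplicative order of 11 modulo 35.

3

ord(11) | φ(35) = φ(5·7) = (5−1)·(7−1) = 4·6 = 24 = 2^3 · 3.
Divisors of 24: 1, 2, 3, 4, 6, 8, 12, 24.
Test each divisor d:
11^1 ≡ 11 (mod 35)
11^2 ≡ 16 (mod 35)
11^3 ≡ 1 (mod 35) ✓
Hence ord(11) = 3.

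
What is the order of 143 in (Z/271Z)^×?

270

Since 143 ∈ (Z/271Z)^×, its order divides φ(271) = 271 − 1 = 270 = 2 · 3^3 · 5.
Divisors of 270: 1, 2, 3, 5, 6, 9, 10, 15, 18, 27, 30, 45, 54, 90, 135, 270.
Compute 143^d (mod 271) for the divisors d until we hit 1:
143^1 ≡ 143 (mod 271)
143^2 ≡ 124 (mod 271)
143^3 ≡ 117 (mod 271)
143^5 ≡ 145 (mod 271)
143^6 ≡ 139 (mod 271)
143^9 ≡ 3 (mod 271)
143^10 ≡ 158 (mod 271)
143^15 ≡ 146 (mod 271)
143^18 ≡ 9 (mod 271)
143^27 ≡ 27 (mod 271)
143^30 ≡ 178 (mod 271)
143^45 ≡ 243 (mod 271)
143^54 ≡ 187 (mod 271)
143^90 ≡ 242 (mod 271)
143^135 ≡ 270 (mod 271)
143^270 ≡ 1 (mod 271) ✓
Therefore the multiplicative order of 143 modulo 271 is 270.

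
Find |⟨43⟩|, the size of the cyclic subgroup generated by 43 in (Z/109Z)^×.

The order of 43 must divide φ(109) = 109 − 1 = 108 = 2^2 · 3^3.
Divisors of 108: 1, 2, 3, 4, 6, 9, 12, 18, 27, 36, 54, 108.
Check 43^d mod 109 for each divisor in increasing order:
43^1 ≡ 43 (mod 109)
43^2 ≡ 105 (mod 109)
43^3 ≡ 46 (mod 109)
43^4 ≡ 16 (mod 109)
43^6 ≡ 45 (mod 109)
43^9 ≡ 108 (mod 109)
43^12 ≡ 63 (mod 109)
43^18 ≡ 1 (mod 109) ✓
Hence ord(43) = 18.

18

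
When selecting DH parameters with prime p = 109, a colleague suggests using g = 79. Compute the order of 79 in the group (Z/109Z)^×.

108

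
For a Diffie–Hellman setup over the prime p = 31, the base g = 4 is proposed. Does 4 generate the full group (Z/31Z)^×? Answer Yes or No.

φ(31) = 31 − 1 = 30 = 2 · 3 · 5.
Test 4^(30/q) mod 31 for each prime factor q of 30:
4^15 ≡ 1 (mod 31)  [q = 2: ≡ 1 ✗]
4^10 ≡ 1 (mod 31)  [q = 3: ≡ 1 ✗]
4^6 ≡ 4 (mod 31)  [q = 5: ≢ 1 ✓]
4^15 ≡ 1 shows ord(4) | 15, strictly less than φ(31); not a primitive root.

No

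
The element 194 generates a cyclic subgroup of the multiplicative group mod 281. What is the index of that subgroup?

1

The order of 194 must divide φ(281) = 281 − 1 = 280 = 2^3 · 5 · 7.
Divisors of 280: 1, 2, 4, 5, 7, 8, 10, 14, 20, 28, 35, 40, 56, 70, 140, 280.
Check 194^d mod 281 for each divisor in increasing order:
194^1 ≡ 194
194^2 ≡ 263
194^4 ≡ 43
194^5 ≡ 193
194^7 ≡ 179
194^8 ≡ 163
194^10 ≡ 157
194^14 ≡ 7
194^20 ≡ 202
194^28 ≡ 49
194^35 ≡ 60
194^40 ≡ 59
194^56 ≡ 153
194^70 ≡ 228
194^140 ≡ 280
194^280 ≡ 1
So ord_281(194) = 280, hence |⟨194⟩| = 280.
[(Z/281Z)^× : ⟨194⟩] = 280/280 = 1.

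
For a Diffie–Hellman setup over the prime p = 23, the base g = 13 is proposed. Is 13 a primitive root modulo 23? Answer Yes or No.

No

φ(23) = 23 − 1 = 22 = 2 · 11.
13 is a primitive root mod 23 iff 13^(φ(23)/q) ≢ 1 for every prime q | φ(23), i.e. q ∈ {2, 11}.
13^11 ≡ 1 (mod 23)  [q = 2: ≡ 1 ✗]
13^2 ≡ 8 (mod 23)  [q = 11: ≢ 1 ✓]
The check at q = 2 fails, so 13 generates a proper subgroup.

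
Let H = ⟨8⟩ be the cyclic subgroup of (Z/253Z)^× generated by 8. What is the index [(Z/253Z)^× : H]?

2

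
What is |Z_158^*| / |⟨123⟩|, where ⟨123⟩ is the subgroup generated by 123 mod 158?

ord(123) | φ(158) = φ(2)·φ(79) = 1·78 = 78 = 2 · 3 · 13.
Divisors of 78: 1, 2, 3, 6, 13, 26, 39, 78.
Evaluate successive powers at the divisors of 78:
123^1 ≡ 123 (mod 158)
123^2 ≡ 119 (mod 158)
123^3 ≡ 101 (mod 158)
123^6 ≡ 89 (mod 158)
123^13 ≡ 55 (mod 158)
123^26 ≡ 23 (mod 158)
123^39 ≡ 1 (mod 158) ✓
So ord_158(123) = 39, hence |⟨123⟩| = 39.
Index = |(Z/158Z)^×| / |⟨123⟩| = 78 / 39 = 2.

2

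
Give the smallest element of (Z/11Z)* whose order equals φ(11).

2

φ(11) = 11 − 1 = 10 = 2 · 5.
Test candidates g = 2, 3, … against the prime factors q ∈ {2, 5} of φ(11): g is a generator iff g^(10/q) ≢ 1 for every such q.
g = 2: 2^5 ≡ 10; 2^2 ≡ 4 — none is 1, so 2 is a primitive root.
Hence the least primitive root of 11 is 2.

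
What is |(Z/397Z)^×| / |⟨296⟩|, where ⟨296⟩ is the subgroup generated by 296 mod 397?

By Lagrange's theorem, ord_397(296) divides φ(397) = 397 − 1 = 396 = 2^2 · 3^2 · 11.
Divisors of 396: 1, 2, 3, 4, 6, 9, 11, 12, 18, 22, 33, 36, 44, 66, 99, 132, 198, 396.
Check 296^d mod 397 for each divisor in increasing order:
296^1 ≡ 296 (mod 397)
296^2 ≡ 276 (mod 397)
296^3 ≡ 311 (mod 397)
296^4 ≡ 349 (mod 397)
296^6 ≡ 250 (mod 397)
296^9 ≡ 335 (mod 397)
296^11 ≡ 356 (mod 397)
296^12 ≡ 171 (mod 397)
296^18 ≡ 271 (mod 397)
296^22 ≡ 93 (mod 397)
296^33 ≡ 157 (mod 397)
296^36 ≡ 393 (mod 397)
296^44 ≡ 312 (mod 397)
296^66 ≡ 35 (mod 397)
296^99 ≡ 334 (mod 397)
296^132 ≡ 34 (mod 397)
296^198 ≡ 396 (mod 397)
296^396 ≡ 1 (mod 397) ✓
So ord_397(296) = 396, hence |⟨296⟩| = 396.
[(Z/397Z)^× : ⟨296⟩] = 396/396 = 1.

1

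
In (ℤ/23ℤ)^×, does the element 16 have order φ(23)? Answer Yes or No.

No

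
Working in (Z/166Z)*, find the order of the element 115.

82

The order of 115 must divide φ(166) = φ(2)·φ(83) = 1·82 = 82 = 2 · 41.
Divisors of 82: 1, 2, 41, 82.
Evaluate successive powers at the divisors of 82:
115^1 ≡ 115 (mod 166)
115^2 ≡ 111 (mod 166)
115^41 ≡ 165 (mod 166)
115^82 ≡ 1 (mod 166) ✓
Therefore the multiplicative order of 115 modulo 166 is 82.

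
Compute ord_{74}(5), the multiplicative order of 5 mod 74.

36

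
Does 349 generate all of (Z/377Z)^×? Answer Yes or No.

377 = 13 · 29 is a product of two distinct odd primes, so (Z/377Z)^× ≅ (Z/13Z)^× × (Z/29Z)^× is not cyclic.
No primitive root modulo 377 exists; in particular 349 is not one.

No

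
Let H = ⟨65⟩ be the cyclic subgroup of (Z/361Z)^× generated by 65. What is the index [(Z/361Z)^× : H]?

3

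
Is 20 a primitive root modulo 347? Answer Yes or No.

Yes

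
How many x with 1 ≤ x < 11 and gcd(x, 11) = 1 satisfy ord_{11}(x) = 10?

φ(11) = 11 − 1 = 10 = 2 · 5.
(Z/11Z)^× is cyclic (|G| = 10); a cyclic group of order m has exactly φ(d) elements of each order d | m, and none otherwise.
10 = 2 · 5 divides 10, and φ(10) = 4.

4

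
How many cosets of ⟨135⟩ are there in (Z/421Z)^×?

By Lagrange's theorem, ord_421(135) divides φ(421) = 421 − 1 = 420 = 2^2 · 3 · 5 · 7.
Divisors of 420: 1, 2, 3, 4, 5, 6, 7, 10, 12, 14, 15, 20, 21, 28, 30, 35, 42, 60, 70, 84, 105, 140, 210, 420.
Compute 135^d (mod 421) for the divisors d until we hit 1:
135^1 ≡ 135
135^2 ≡ 122
135^3 ≡ 51
135^4 ≡ 149
135^5 ≡ 328
135^6 ≡ 75
135^7 ≡ 21
135^10 ≡ 229
135^12 ≡ 152
135^14 ≡ 20
135^15 ≡ 174
135^20 ≡ 237
135^21 ≡ 420
135^28 ≡ 400
135^30 ≡ 385
135^35 ≡ 401
135^42 ≡ 1
Thus |⟨135⟩| = ord(135) = 42.
[(Z/421Z)^× : ⟨135⟩] = 420/42 = 10.

10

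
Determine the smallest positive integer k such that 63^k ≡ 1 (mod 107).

ord(63) | φ(107) = 107 − 1 = 106 = 2 · 53.
Divisors of 106: 1, 2, 53, 106.
Evaluate successive powers at the divisors of 106:
63^1 ≡ 63 (mod 107)
63^2 ≡ 10 (mod 107)
63^53 ≡ 106 (mod 107)
63^106 ≡ 1 (mod 107) ✓
So ord_107(63) = 106.

106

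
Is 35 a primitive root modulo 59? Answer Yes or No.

φ(59) = 59 − 1 = 58 = 2 · 29.
Test 35^(58/q) mod 59 for each prime factor q of 58:
35^29 ≡ 1 (mod 59)  [q = 2: ≡ 1 ✗]
35^2 ≡ 45 (mod 59)  [q = 29: ≢ 1 ✓]
35^29 ≡ 1 shows ord(35) | 29, strictly less than φ(59); not a primitive root.

No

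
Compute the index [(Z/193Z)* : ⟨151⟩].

ord(151) | φ(193) = 193 − 1 = 192 = 2^6 · 3.
Divisors of 192: 1, 2, 3, 4, 6, 8, 12, 16, 24, 32, 48, 64, 96, 192.
Compute 151^d (mod 193) for the divisors d until we hit 1:
151^1 ≡ 151 (mod 193)
151^2 ≡ 27 (mod 193)
151^3 ≡ 24 (mod 193)
151^4 ≡ 150 (mod 193)
151^6 ≡ 190 (mod 193)
151^8 ≡ 112 (mod 193)
151^12 ≡ 9 (mod 193)
151^16 ≡ 192 (mod 193)
151^24 ≡ 81 (mod 193)
151^32 ≡ 1 (mod 193) ✓
Thus |⟨151⟩| = ord(151) = 32.
The index is φ(193) / ord(151) = 192 / 32 = 6.

6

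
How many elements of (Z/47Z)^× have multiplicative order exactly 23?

22

φ(47) = 47 − 1 = 46 = 2 · 23.
In a cyclic group of order 46, there are φ(d) elements of order d for each divisor d of 46, and zero for non-divisors.
23 | 46, and φ(23) = 23 − 1 = 22.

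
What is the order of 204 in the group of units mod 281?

By Lagrange's theorem, ord_281(204) divides φ(281) = 281 − 1 = 280 = 2^3 · 5 · 7.
Divisors of 280: 1, 2, 4, 5, 7, 8, 10, 14, 20, 28, 35, 40, 56, 70, 140, 280.
Evaluate successive powers at the divisors of 280:
204^1 ≡ 204
204^2 ≡ 28
204^4 ≡ 222
204^5 ≡ 47
204^7 ≡ 192
204^8 ≡ 109
204^10 ≡ 242
204^14 ≡ 53
204^20 ≡ 116
204^28 ≡ 280
204^35 ≡ 89
204^40 ≡ 249
204^56 ≡ 1
The smallest such exponent is 56, so the order of 204 is 56.

56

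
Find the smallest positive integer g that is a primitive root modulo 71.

7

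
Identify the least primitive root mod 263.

φ(263) = 263 − 1 = 262 = 2 · 131.
Test candidates g = 2, 3, … against the prime factors q ∈ {2, 131} of φ(263): g is a generator iff g^(262/q) ≢ 1 for every such q.
g = 2: 2^131 ≡ 1 — hits 1, so not a primitive root.
g = 3: 3^131 ≡ 1 — hits 1, so not a primitive root.
g = 4: 4^131 ≡ 1 — hits 1, so not a primitive root.
g = 5: 5^131 ≡ 262; 5^2 ≡ 25 — none is 1, so 5 is a primitive root.
So 5 is the smallest generator of (Z/263Z)^×.

5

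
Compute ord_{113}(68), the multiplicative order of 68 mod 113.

112

Since 68 ∈ (Z/113Z)^×, its order divides φ(113) = 113 − 1 = 112 = 2^4 · 7.
Divisors of 112: 1, 2, 4, 7, 8, 14, 16, 28, 56, 112.
Evaluate successive powers at the divisors of 112:
68^1 ≡ 68 (mod 113)
68^2 ≡ 104 (mod 113)
68^4 ≡ 81 (mod 113)
68^7 ≡ 35 (mod 113)
68^8 ≡ 7 (mod 113)
68^14 ≡ 95 (mod 113)
68^16 ≡ 49 (mod 113)
68^28 ≡ 98 (mod 113)
68^56 ≡ 112 (mod 113)
68^112 ≡ 1 (mod 113) ✓
The smallest such exponent is 112, so the order of 68 is 112.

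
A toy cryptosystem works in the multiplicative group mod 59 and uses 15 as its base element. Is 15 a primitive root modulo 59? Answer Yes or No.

No

φ(59) = 59 − 1 = 58 = 2 · 29.
Test 15^(58/q) mod 59 for each prime factor q of 58:
15^29 ≡ 1 (mod 59)  [q = 2: ≡ 1 ✗]
15^2 ≡ 48 (mod 59)  [q = 29: ≢ 1 ✓]
Since 15^29 ≡ 1, the order of 15 divides 29 < 58, so 15 is not a primitive root.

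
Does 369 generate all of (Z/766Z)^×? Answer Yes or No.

Yes

φ(766) = φ(2)·φ(383) = 1·382 = 382 = 2 · 191.
Test 369^(382/q) mod 766 for each prime factor q of 382:
369^191 ≡ 765 (mod 766)  [q = 2: ≢ 1 ✓]
369^2 ≡ 579 (mod 766)  [q = 191: ≢ 1 ✓]
None equal 1, so ord_766(369) = 382: 369 is a primitive root.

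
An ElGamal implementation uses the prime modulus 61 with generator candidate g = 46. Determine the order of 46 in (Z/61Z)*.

30

By Lagrange's theorem, ord_61(46) divides φ(61) = 61 − 1 = 60 = 2^2 · 3 · 5.
Divisors of 60: 1, 2, 3, 4, 5, 6, 10, 12, 15, 20, 30, 60.
Compute 46^d (mod 61) for the divisors d until we hit 1:
46^1 ≡ 46 (mod 61)
46^2 ≡ 42 (mod 61)
46^3 ≡ 41 (mod 61)
46^4 ≡ 56 (mod 61)
46^5 ≡ 14 (mod 61)
46^6 ≡ 34 (mod 61)
46^10 ≡ 13 (mod 61)
46^12 ≡ 58 (mod 61)
46^15 ≡ 60 (mod 61)
46^20 ≡ 47 (mod 61)
46^30 ≡ 1 (mod 61) ✓
Therefore the multiplicative order of 46 modulo 61 is 30.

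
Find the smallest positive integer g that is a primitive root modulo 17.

3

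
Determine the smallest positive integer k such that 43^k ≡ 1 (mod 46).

By Lagrange's theorem, ord_46(43) divides φ(46) = φ(2)·φ(23) = 1·22 = 22 = 2 · 11.
Divisors of 22: 1, 2, 11, 22.
Test each divisor d:
43^1 ≡ 43
43^2 ≡ 9
43^11 ≡ 45
43^22 ≡ 1
Therefore the multiplicative order of 43 modulo 46 is 22.

22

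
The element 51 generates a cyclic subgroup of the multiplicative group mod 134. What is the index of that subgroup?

1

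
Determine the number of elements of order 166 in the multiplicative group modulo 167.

82

φ(167) = 167 − 1 = 166 = 2 · 83.
In a cyclic group of order 166, there are φ(d) elements of order d for each divisor d of 166, and zero for non-divisors.
166 = 2 · 83 divides 166, and φ(166) = 82.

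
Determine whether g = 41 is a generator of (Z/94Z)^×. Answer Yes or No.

Yes

φ(94) = φ(2)·φ(47) = 1·46 = 46 = 2 · 23.
Test 41^(46/q) mod 94 for each prime factor q of 46:
41^23 ≡ 93 (mod 94)  [q = 2: ≢ 1 ✓]
41^2 ≡ 83 (mod 94)  [q = 23: ≢ 1 ✓]
Every test exponent gives a nontrivial residue, hence 41 generates the full group.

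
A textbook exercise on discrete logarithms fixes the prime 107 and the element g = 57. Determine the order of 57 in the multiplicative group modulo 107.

53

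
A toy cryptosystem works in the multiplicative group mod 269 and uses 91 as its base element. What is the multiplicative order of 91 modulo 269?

268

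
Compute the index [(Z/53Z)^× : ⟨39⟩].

1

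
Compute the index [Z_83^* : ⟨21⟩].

Since 21 ∈ (Z/83Z)^×, its order divides φ(83) = 83 − 1 = 82 = 2 · 41.
Divisors of 82: 1, 2, 41, 82.
Test each divisor d:
21^1 ≡ 21 (mod 83)
21^2 ≡ 26 (mod 83)
21^41 ≡ 1 (mod 83) ✓
The order of 21 is 41, so the subgroup it generates has 41 elements.
The index is φ(83) / ord(21) = 82 / 41 = 2.

2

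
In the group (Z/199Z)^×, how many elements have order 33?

20

φ(199) = 199 − 1 = 198 = 2 · 3^2 · 11.
Since (Z/199Z)^× is cyclic of order 198, the number of elements of order d is φ(d) when d | 198 and 0 otherwise.
33 = 3 · 11 divides 198, and φ(33) = 20.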